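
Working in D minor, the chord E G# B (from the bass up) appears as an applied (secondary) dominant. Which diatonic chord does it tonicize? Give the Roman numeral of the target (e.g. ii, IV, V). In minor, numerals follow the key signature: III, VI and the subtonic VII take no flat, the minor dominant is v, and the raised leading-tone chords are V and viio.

The chord is a major triad on E.
A dominant resolves down a perfect fifth: E → A. In D minor, A is scale degree 5, i.e. V.

V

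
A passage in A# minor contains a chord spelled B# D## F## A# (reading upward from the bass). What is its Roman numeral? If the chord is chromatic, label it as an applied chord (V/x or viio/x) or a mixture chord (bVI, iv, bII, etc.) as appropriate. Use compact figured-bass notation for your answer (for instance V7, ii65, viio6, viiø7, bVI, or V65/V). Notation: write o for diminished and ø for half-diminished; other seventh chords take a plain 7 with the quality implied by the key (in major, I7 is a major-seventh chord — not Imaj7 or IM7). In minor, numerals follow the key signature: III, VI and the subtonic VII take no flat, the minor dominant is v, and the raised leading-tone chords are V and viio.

The pitches B#-D##-F##-A# form a dominant seventh chord rooted on B#.
B# is not a diatonic chord root with this quality in A# minor, but it lies a perfect fifth above E# (V), so the chord functions as an applied dominant of V.

V7/V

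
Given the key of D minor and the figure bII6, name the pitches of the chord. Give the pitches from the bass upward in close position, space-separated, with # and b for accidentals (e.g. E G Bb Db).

G Bb Eb

Scale degree 2 in D minor is E; lowering it a half step gives Eb. bII6 is the Neapolitan sixth — a major triad on the lowered second degree, here in its customary first inversion.
So the chord is Eb-G-Bb.
The figured bass 6 indicates first inversion, placing the third (G) in the bass: G-Bb-Eb.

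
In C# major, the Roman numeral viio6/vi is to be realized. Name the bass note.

The applied chord viio6/vi is rooted on G##: G##-B#-D#.
The figure 6 means first inversion — the third is in the bass.

B#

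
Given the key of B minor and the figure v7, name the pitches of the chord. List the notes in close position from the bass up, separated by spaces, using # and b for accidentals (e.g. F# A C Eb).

F# A C# E

In B minor, the fifth degree is F#, and the diatonic chord built there is a minor seventh chord.
Stacking thirds from F# gives F#-A-C#-E.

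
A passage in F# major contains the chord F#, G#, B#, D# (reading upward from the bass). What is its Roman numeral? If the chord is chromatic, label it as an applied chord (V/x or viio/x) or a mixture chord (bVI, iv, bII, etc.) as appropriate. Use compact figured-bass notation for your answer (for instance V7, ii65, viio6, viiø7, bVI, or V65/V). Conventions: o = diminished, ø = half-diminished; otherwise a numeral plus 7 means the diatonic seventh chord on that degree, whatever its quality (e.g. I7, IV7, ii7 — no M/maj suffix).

V42/V

The pitches G#-B#-D#-F# form a dominant seventh chord rooted on G#.
G# is not a diatonic chord root with this quality in F# major, but it lies a perfect fifth above C# (V), so the chord functions as an applied dominant of V.
With F# in the bass the chord is in third inversion, so the figured bass is 42.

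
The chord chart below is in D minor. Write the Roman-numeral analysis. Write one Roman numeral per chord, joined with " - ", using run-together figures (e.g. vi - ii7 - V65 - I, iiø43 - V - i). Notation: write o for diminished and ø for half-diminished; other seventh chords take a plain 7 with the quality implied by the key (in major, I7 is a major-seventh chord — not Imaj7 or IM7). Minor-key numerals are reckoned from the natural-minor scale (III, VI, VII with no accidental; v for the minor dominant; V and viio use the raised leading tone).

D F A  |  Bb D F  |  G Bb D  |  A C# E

D-F-A has root D, degree 1 in D minor, so i.
Bb-D-F: root Bb is the submediant; major triad there is VI.
G-Bb-D has root G, degree 4 in D minor, so iv.
A-C#-E: root A is the dominant; major triad there is V.

i - VI - iv - V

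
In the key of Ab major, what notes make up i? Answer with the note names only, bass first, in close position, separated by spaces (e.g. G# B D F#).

Ab Cb Eb

Scale degree 1 in Ab major is Ab; here the chord built on it is altered to a minor triad. i is the minor tonic, borrowed from the parallel minor.
So the chord is Ab-Cb-Eb.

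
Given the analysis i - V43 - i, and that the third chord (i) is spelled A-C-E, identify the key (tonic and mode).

A minor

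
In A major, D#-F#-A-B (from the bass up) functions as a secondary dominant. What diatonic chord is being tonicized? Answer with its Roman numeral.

The chord is a dominant seventh chord on B.
A dominant resolves down a perfect fifth: B → E. In A major, E is scale degree 5, i.e. V.

V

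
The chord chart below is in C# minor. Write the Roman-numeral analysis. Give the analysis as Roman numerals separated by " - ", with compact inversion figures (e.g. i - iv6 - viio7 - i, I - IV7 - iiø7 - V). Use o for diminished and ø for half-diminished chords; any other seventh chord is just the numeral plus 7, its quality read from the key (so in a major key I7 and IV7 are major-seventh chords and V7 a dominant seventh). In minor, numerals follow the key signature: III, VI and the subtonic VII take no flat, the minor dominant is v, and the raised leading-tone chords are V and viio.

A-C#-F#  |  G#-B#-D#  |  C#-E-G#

A-C#-F# has root F#, degree 4 in C# minor, so iv6.
G#-B#-D# has root G#, degree 5 in C# minor, so V.
C#-E-G# has root C#, degree 1 in C# minor, so i.

iv6 - V - i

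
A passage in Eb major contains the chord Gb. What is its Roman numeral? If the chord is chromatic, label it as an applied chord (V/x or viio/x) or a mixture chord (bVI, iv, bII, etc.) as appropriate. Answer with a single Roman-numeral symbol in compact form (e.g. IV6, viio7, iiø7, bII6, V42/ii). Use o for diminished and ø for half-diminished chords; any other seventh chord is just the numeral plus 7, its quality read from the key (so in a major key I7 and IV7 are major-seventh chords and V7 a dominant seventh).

bIII

The pitches Gb-Bb-Db form a major triad rooted on Gb.
Gb is the lowered third degree of Eb major (diatonic 3 would be G). This is a major triad on the lowered third degree, borrowed from the parallel minor.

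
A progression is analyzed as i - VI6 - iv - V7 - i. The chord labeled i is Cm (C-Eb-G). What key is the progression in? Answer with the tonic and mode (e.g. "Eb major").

C minor

The anchor chord is a minor triad on C, labeled i.
If C is scale degree 1 and the mode makes that degree carry a minor triad, the tonic is C and the mode is minor.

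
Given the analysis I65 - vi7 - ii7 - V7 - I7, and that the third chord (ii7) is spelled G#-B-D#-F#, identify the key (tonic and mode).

The anchor chord is a minor seventh chord on G#, labeled ii7.
If G# is scale degree 2 and the mode makes that degree carry a minor seventh chord, the tonic is F# and the mode is major.

F# major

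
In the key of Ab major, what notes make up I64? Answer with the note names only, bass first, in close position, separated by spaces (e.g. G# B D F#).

Eb Ab C

In Ab major, the tonic is Ab, and the diatonic chord built there is a major triad.
Stacking thirds from Ab gives Ab-C-Eb.
The figured bass 64 indicates second inversion, placing the fifth (Eb) in the bass: Eb-Ab-C.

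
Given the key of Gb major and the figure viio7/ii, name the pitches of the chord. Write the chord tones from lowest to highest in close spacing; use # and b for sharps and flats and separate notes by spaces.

The slash marks an applied leading-tone chord: viio of ii. In Gb major, ii is Ab, so the leading tone to it is G, a half step below.
Building a fully diminished seventh chord on G gives G-Bb-Db-Fb.

G Bb Db Fb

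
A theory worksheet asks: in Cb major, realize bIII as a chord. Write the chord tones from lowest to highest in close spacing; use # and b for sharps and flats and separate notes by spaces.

Ebb Gb Bbb

bIII is a major triad on the lowered third degree, borrowed from the parallel minor. In Cb major that root is Ebb.
So the chord is Ebb-Gb-Bbb.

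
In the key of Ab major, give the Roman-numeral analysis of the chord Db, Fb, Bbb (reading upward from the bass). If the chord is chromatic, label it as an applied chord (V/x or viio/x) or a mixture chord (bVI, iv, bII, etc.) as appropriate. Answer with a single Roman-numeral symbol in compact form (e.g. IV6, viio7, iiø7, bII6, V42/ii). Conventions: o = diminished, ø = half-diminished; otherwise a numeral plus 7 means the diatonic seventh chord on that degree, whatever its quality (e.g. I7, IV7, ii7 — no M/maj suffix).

The pitches Bbb-Db-Fb form a major triad rooted on Bbb.
Bbb is the lowered second degree of Ab major (diatonic 2 would be Bb). This is the Neapolitan sixth — a major triad on the lowered second degree, here in its customary first inversion.
With Db in the bass the chord is in first inversion, so the figured bass is 6.

bII6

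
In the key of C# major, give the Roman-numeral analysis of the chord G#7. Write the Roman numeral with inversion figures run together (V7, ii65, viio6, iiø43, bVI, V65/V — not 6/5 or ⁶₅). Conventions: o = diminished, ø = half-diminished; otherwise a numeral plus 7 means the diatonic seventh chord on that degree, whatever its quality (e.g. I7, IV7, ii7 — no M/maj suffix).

The pitches G#-B#-D#-F# form a dominant seventh chord rooted on G#.
G# is scale degree 5 in C# major, and a dominant seventh chord on that degree is written V7.

V7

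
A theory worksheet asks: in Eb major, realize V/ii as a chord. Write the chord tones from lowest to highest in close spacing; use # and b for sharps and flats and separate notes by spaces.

V/ii is a secondary dominant — the dominant triad of ii. ii in Eb major is F, so the applied chord's root is C, a perfect fifth above.
Building a major triad on C gives C-E-G.

C E G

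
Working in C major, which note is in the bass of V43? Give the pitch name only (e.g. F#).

D

V in C major has root G; the chord is G-B-D-F.
The figure 43 means second inversion — the fifth is in the bass.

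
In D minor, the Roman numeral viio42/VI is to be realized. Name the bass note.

Gb

The applied chord viio42/VI is rooted on A: A-C-Eb-Gb.
The figure 42 means third inversion — the seventh is in the bass.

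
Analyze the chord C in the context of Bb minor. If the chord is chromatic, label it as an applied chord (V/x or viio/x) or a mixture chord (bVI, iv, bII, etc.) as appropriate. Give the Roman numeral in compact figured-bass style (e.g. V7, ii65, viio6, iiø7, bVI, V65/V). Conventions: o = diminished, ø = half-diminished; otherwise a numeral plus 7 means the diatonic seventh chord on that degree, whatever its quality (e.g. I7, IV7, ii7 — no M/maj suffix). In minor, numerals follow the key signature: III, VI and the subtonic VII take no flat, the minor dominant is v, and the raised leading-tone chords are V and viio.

The pitches C-E-G form a major triad rooted on C.
C is not a diatonic chord root with this quality in Bb minor, but it lies a perfect fifth above F (V), so the chord functions as an applied dominant of V.

V/V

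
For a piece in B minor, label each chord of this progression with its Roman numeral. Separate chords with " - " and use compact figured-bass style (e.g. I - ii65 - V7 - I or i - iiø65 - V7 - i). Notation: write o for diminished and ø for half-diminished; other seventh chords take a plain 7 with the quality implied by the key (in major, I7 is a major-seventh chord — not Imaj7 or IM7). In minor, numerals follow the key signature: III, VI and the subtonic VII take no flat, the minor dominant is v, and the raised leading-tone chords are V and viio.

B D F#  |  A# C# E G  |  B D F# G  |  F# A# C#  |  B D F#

B-D-F# has root B, degree 1 in B minor, so i.
A#-C#-E-G has root A#, degree 7 in B minor, so viio7.
B-D-F#-G: major seventh chord on G = scale degree 6 → VI65.
F#-A#-C#: root F# is the dominant; major triad there is V.
B-D-F#: root B is the tonic; minor triad there is i.

i - viio7 - VI65 - V - i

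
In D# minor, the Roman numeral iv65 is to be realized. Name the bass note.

iv in D# minor has root G#; the chord is G#-B-D#-F#.
The figure 65 means first inversion — the third is in the bass.

B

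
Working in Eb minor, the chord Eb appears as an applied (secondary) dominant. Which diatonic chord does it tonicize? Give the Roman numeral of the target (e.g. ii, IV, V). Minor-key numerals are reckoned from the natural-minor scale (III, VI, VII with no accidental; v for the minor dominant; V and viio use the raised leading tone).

iv

The chord is a major triad on Eb.
A dominant resolves down a perfect fifth: Eb → Ab. In Eb minor, Ab is scale degree 4, i.e. iv.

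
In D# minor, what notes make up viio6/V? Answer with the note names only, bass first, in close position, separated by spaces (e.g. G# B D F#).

The slash marks an applied leading-tone chord: viio of V. In D# minor, V is A#, so the leading tone to it is G##, a half step below.
Building a diminished triad on G## gives G##-B#-D#.
With the 6 figure the chord is in first inversion; from the bass B# upward in close position it reads B#-D#-G##.

B# D# G##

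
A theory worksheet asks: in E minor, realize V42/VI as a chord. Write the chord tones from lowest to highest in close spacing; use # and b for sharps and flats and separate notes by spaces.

V42/VI is a secondary dominant — the dominant seventh of VI. VI in E minor is C, so the applied chord's root is G, a perfect fifth above.
Building a dominant seventh chord on G gives G-B-D-F.
The figured bass 42 indicates third inversion, placing the seventh (F) in the bass: F-G-B-D.

F G B D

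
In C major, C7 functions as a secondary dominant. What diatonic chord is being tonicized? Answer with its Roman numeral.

The chord is a dominant seventh chord on C.
A dominant resolves down a perfect fifth: C → F. In C major, F is scale degree 4, i.e. IV.

IV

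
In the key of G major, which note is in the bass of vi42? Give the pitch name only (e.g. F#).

vi in G major has root E; the chord is E-G-B-D.
The figure 42 means third inversion — the seventh is in the bass.

D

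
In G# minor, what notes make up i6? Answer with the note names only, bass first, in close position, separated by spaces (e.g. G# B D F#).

The numeral's case and figure indicate a minor triad. In G# minor its root, the first degree, is G#.
That chord is spelled G#-B-D#.
The figured bass 6 indicates first inversion, placing the third (B) in the bass: B-D#-G#.

B D# G#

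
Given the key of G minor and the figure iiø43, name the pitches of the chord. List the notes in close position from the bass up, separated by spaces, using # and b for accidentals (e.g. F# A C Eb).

In G minor, the second degree is A, and the diatonic chord built there is a half-diminished seventh chord.
Stacking thirds from A gives A-C-Eb-G.
The figured bass 43 indicates second inversion, placing the fifth (Eb) in the bass: Eb-G-A-C.

Eb G A C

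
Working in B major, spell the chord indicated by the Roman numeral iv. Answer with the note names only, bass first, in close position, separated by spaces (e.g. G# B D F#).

iv is the minor subdominant, borrowed from the parallel minor. In B major that root is E.
So the chord is E-G-B.

E G B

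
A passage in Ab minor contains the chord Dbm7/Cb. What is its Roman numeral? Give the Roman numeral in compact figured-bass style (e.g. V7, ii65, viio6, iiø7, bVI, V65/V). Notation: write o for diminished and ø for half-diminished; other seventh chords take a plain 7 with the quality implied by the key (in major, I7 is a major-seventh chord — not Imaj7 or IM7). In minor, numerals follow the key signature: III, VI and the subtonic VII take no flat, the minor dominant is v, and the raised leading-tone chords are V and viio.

Stacked in thirds the chord is Db-Fb-Ab-Cb: a minor seventh chord on Db.
In Ab minor, Db is the subdominant; the diatonic minor seventh chord there is iv7.
With Cb in the bass the chord is in third inversion, so the figured bass is 42.

iv42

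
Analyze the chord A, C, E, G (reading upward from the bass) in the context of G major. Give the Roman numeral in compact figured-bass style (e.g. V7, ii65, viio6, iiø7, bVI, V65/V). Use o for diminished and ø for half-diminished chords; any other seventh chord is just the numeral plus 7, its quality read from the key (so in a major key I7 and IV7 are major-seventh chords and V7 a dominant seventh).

ii7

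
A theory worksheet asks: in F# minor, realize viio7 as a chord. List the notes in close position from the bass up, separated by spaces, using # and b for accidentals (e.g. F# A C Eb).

E# G# B D

In F# minor, the leading-tone chord is built on the raised seventh degree, E#.
That chord is spelled E#-G#-B-D.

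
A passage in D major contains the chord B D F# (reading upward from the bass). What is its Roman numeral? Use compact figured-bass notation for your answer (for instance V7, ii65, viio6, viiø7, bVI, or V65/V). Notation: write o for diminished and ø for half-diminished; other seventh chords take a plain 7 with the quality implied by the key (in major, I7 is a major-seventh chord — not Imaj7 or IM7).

vi

The pitches B-D-F# form a minor triad rooted on B.
B is scale degree 6 in D major, and a minor triad on that degree is written vi.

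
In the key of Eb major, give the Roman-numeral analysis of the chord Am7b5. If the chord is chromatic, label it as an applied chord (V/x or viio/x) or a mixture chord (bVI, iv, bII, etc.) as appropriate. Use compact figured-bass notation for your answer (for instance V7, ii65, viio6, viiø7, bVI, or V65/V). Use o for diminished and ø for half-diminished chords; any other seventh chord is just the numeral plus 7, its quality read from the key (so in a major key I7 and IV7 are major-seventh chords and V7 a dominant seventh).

Stacked in thirds the chord is A-C-Eb-G: a half-diminished seventh chord on A.
A sits a half step below Bb (V in Eb major); a diminished chord there is the applied leading-tone chord of V.

viiø7/V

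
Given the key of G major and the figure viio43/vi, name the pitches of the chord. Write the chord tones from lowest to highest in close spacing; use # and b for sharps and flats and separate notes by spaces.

The slash marks an applied leading-tone chord: viio of vi. In G major, vi is E, so the leading tone to it is D#, a half step below.
Building a fully diminished seventh chord on D# gives D#-F#-A-C.
The figured bass 43 indicates second inversion, placing the fifth (A) in the bass: A-C-D#-F#.

A C D# F#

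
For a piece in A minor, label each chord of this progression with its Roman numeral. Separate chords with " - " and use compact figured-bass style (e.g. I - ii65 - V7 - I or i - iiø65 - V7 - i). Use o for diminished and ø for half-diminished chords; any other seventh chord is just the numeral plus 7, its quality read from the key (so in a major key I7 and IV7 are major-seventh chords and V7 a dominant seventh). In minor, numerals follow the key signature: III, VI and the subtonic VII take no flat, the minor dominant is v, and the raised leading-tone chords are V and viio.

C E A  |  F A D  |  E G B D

i6 - iv6 - v7

C-E-A has root A, degree 1 in A minor, so i6.
F-A-D has root D, degree 4 in A minor, so iv6.
E-G-B-D: minor seventh chord on E = scale degree 5 → v7.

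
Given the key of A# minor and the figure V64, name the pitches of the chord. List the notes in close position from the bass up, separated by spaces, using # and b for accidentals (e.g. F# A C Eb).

B# E# G##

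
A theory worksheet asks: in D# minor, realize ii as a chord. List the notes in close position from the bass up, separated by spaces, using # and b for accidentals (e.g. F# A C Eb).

E# G# B#

ii is the minor supertonic, borrowed from the parallel major (the Dorian ii). In D# minor that root is E#.
So the chord is E#-G#-B#, a minor triad.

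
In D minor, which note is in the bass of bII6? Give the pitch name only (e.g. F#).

bII in D minor has root Eb; the chord is Eb-G-Bb.
The figure 6 means first inversion — the third is in the bass.

G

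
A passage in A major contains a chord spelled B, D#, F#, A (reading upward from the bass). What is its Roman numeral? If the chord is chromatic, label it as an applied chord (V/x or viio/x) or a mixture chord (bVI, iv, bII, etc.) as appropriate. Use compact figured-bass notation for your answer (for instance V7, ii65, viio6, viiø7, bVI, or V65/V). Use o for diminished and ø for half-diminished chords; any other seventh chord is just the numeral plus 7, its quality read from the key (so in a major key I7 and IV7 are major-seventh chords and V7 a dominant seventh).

V7/V

The pitches B-D#-F#-A form a dominant seventh chord rooted on B.
B is not a diatonic chord root with this quality in A major, but it lies a perfect fifth above E (V), so the chord functions as an applied dominant of V.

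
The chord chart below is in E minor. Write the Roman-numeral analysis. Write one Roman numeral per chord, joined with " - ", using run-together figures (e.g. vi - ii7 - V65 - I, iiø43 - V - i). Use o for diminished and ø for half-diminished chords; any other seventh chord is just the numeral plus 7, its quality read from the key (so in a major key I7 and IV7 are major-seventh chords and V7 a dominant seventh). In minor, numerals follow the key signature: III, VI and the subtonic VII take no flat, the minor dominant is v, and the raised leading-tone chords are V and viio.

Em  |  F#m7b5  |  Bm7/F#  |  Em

i - iiø7 - v43 - i

Em: minor triad on E = scale degree 1 → i.
F#m7b5: root F# is the supertonic; half-diminished seventh chord there is iiø7.
Bm7/F# has root B, degree 5 in E minor, so v43.
Em has root E, degree 1 in E minor, so i.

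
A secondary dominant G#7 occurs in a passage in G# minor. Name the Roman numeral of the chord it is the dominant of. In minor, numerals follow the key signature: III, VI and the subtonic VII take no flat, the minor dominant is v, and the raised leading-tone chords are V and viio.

The chord is a dominant seventh chord on G#.
A dominant resolves down a perfect fifth: G# → C#. In G# minor, C# is scale degree 4, i.e. iv.

iv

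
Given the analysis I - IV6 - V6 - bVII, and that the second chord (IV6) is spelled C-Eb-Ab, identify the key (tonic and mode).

Eb major

The chord Ab/C is a major triad rooted on Ab; its label is IV6.
Counting down 3 scale steps from Ab places the tonic on Eb; a major triad on degree 4 is diatonic only in major.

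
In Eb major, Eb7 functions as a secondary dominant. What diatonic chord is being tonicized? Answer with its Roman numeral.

The chord is a dominant seventh chord on Eb.
A dominant resolves down a perfect fifth: Eb → Ab. In Eb major, Ab is scale degree 4, i.e. IV.

IV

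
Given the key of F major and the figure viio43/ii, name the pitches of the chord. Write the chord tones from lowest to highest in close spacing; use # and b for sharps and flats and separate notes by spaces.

C Eb F# A

The slash marks an applied leading-tone chord: viio of ii. In F major, ii is G, so the leading tone to it is F#, a half step below.
Building a fully diminished seventh chord on F# gives F#-A-C-Eb.
With the 43 figure the chord is in second inversion; from the bass C upward in close position it reads C-Eb-F#-A.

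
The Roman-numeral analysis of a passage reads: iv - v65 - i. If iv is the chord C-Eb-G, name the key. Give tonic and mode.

The chord Cm is a minor triad rooted on C; its label is iv.
If C is scale degree 4 and the mode makes that degree carry a minor triad, the tonic is G and the mode is minor.

G minor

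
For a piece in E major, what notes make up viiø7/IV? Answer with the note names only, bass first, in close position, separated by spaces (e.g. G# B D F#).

The slash marks an applied leading-tone chord: viio of IV. In E major, IV is A, so the leading tone to it is G#, a half step below.
Building a half-diminished seventh chord on G# gives G#-B-D-F#.

G# B D F#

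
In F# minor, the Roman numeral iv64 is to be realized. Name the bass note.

iv in F# minor has root B; the chord is B-D-F#.
The figure 64 means second inversion — the fifth is in the bass.

F#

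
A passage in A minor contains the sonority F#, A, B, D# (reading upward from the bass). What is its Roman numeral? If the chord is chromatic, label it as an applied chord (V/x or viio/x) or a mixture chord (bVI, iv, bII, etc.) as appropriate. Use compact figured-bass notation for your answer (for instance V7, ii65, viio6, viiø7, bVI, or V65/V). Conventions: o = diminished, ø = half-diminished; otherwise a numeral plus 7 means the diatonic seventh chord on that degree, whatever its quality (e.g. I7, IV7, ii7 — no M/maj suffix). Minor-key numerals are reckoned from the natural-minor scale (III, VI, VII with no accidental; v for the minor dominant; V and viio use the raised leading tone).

V43/V

The pitches B-D#-F#-A form a dominant seventh chord rooted on B.
B is not a diatonic chord root with this quality in A minor, but it lies a perfect fifth above E (V), so the chord functions as an applied dominant of V.
With F# in the bass the chord is in second inversion, so the figured bass is 43.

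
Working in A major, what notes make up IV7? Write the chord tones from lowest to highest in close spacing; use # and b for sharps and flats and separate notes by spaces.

In A major, scale degree 4 is D, and the diatonic chord built there is a major seventh chord.
Stacking thirds from D gives D-F#-A-C#.

D F# A C#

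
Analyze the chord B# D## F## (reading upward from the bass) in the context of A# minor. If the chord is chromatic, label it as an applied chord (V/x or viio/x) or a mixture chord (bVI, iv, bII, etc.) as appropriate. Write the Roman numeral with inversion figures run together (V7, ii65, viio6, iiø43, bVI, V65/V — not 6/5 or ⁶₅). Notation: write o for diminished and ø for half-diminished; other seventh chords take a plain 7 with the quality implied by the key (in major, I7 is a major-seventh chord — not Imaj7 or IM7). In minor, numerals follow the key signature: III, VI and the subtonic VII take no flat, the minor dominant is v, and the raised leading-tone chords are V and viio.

V/V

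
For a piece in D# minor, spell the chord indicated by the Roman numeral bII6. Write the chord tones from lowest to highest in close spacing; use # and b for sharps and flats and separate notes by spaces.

G# B E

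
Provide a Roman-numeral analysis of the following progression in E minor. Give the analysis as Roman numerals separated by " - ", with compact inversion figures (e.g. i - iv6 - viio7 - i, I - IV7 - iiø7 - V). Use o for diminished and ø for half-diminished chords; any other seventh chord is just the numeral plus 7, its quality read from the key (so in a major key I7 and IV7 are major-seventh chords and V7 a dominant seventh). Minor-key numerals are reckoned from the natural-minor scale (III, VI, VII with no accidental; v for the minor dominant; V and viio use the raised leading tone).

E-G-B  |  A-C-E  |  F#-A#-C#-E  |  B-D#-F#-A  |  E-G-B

i - iv - V7/V - V7 - i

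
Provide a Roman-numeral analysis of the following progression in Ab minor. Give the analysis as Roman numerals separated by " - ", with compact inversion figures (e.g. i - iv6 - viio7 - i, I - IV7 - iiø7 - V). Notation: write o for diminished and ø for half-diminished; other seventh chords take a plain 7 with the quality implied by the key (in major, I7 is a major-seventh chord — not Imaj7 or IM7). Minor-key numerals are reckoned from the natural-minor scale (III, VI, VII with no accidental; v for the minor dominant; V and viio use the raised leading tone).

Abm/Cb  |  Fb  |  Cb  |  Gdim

Abm/Cb: root Ab is the tonic; minor triad there is i6.
Fb: root Fb is the submediant; major triad there is VI.
Cb has root Cb, degree 3 in Ab minor, so III.
Gdim: diminished triad on G = scale degree 7 → viio.

i6 - VI - III - viio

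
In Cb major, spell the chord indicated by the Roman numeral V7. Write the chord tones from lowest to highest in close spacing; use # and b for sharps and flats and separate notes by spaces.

Gb Bb Db Fb

The numeral's case and figure indicate a dominant seventh chord. In Cb major its root, scale degree 5, is Gb.
That chord is spelled Gb-Bb-Db-Fb.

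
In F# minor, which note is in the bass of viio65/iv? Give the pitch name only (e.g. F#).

The applied chord viio65/iv is rooted on A#: A#-C#-E-G.
The figure 65 means first inversion — the third is in the bass.

C#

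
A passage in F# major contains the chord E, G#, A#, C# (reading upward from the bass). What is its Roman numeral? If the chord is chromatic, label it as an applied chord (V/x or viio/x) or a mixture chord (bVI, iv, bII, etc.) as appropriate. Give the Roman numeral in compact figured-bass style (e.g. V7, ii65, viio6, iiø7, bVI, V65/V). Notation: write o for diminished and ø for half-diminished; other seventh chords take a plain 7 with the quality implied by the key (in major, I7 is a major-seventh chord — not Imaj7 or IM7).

Stacked in thirds the chord is A#-C#-E-G#: a half-diminished seventh chord on A#.
A# sits a half step below B (IV in F# major); a diminished chord there is the applied leading-tone chord of IV.
With E in the bass the chord is in second inversion, so the figured bass is 43.

viiø43/IV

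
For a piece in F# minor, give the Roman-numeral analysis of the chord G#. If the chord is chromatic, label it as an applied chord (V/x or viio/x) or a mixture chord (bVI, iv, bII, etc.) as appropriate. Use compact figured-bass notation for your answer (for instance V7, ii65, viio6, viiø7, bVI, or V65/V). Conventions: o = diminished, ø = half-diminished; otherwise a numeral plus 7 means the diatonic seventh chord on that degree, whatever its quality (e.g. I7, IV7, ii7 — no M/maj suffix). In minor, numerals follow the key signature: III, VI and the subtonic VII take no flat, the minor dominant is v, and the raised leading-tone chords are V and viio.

The pitches G#-B#-D# form a major triad rooted on G#.
G# is not a diatonic chord root with this quality in F# minor, but it lies a perfect fifth above C# (V), so the chord functions as an applied dominant of V.

V/V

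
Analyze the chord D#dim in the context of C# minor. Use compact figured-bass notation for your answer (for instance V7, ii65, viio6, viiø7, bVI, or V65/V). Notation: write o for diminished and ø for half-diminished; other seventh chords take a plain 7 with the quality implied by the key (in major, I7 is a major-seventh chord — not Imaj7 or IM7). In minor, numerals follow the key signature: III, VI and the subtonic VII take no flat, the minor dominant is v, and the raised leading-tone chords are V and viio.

iio

The pitches D#-F#-A form a diminished triad rooted on D#.
D# is scale degree 2 in C# minor, and a diminished triad on that degree is written iio.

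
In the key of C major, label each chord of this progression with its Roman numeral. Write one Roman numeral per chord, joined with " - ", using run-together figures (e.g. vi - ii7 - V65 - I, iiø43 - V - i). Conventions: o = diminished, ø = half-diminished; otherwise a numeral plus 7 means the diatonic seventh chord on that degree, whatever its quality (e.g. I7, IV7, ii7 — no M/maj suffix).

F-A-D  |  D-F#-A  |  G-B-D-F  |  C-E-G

F-A-D has root D, degree 2 in C major, so ii6.
D-F#-A is the secondary dominant of V (major triad on D): V/V.
G-B-D-F has root G, degree 5 in C major, so V7.
C-E-G: major triad on C = scale degree 1 → I.

ii6 - V/V - V7 - I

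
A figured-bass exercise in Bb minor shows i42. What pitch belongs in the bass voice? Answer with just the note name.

Ab

i in Bb minor has root Bb; the chord is Bb-Db-F-Ab.
The figure 42 means third inversion — the seventh is in the bass.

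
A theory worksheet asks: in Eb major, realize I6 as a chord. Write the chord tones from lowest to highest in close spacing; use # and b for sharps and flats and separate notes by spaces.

G Bb Eb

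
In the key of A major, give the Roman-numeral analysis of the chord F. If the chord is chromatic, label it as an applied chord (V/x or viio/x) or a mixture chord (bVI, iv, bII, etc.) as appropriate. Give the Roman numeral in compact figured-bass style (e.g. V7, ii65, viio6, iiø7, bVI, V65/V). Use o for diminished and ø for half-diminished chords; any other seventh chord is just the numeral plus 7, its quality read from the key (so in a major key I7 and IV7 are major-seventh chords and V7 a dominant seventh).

bVI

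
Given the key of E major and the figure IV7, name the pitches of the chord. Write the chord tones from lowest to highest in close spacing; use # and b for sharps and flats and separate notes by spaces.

A C# E G#

The numeral's case and figure indicate a major seventh chord. In E major its root, scale degree 4, is A.
Stacking thirds from A gives A-C#-E-G#.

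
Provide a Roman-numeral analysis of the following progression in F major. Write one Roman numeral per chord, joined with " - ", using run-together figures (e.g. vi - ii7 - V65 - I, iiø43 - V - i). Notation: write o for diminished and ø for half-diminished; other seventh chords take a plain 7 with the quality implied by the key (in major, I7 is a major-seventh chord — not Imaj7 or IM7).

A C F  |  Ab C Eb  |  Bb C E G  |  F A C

I6 - bIII - V42 - I

A-C-F has root F, degree 1 in F major, so I6.
Ab-C-Eb is non-diatonic — bIII, a mixture chord from F minor.
Bb-C-E-G: root C is the dominant; dominant seventh chord there is V42.
F-A-C has root F, degree 1 in F major, so I.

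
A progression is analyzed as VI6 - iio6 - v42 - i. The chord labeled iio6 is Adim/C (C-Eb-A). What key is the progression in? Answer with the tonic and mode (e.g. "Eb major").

G minor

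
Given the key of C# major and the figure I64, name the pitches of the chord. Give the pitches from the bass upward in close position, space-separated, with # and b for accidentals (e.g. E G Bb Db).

In C# major, scale degree 1 is C#, and the diatonic chord built there is a major triad.
That chord is spelled C#-E#-G#.
With the 64 figure the chord is in second inversion; from the bass G# upward in close position it reads G#-C#-E#.

G# C# E#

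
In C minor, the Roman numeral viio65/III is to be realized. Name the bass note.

F

The applied chord viio65/III is rooted on D: D-F-Ab-Cb.
The figure 65 means first inversion — the third is in the bass.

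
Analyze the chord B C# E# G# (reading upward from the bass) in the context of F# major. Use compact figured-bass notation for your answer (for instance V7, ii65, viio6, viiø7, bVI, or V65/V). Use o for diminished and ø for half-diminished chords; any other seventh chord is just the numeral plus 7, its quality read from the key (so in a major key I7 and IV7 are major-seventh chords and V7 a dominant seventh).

V42

Stacked in thirds the chord is C#-E#-G#-B: a dominant seventh chord on C#.
In F# major, C# is the dominant; the diatonic dominant seventh chord there is V7.
With B in the bass the chord is in third inversion, so the figured bass is 42.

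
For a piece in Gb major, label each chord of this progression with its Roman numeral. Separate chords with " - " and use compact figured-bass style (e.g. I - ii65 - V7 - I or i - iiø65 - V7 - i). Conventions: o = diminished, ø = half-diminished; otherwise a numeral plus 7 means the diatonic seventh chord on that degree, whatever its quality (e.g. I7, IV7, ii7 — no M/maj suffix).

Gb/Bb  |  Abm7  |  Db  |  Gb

I6 - ii7 - V - I

Gb/Bb: root Gb is the tonic; major triad there is I6.
Abm7 has root Ab, degree 2 in Gb major, so ii7.
Db: root Db is the dominant; major triad there is V.
Gb: major triad on Gb = scale degree 1 → I.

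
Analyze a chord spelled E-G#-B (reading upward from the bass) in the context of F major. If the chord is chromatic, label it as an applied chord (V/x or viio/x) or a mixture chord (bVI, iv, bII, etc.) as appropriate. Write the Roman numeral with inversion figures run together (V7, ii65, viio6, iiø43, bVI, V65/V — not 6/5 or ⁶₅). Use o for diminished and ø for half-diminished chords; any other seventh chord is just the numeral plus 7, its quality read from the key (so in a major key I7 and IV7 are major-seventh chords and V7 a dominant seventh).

V/iii

The pitches E-G#-B form a major triad rooted on E.
E is not a diatonic chord root with this quality in F major, but it lies a perfect fifth above A (iii), so the chord functions as an applied dominant of iii.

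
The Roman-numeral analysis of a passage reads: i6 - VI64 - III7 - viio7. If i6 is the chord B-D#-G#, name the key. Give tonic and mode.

G# minor

The chord G#m/B is a minor triad rooted on G#; its label is i6.
If G# is scale degree 1 and the mode makes that degree carry a minor triad, the tonic is G# and the mode is minor.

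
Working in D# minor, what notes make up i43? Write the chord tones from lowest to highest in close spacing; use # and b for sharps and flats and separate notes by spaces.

A# C# D# F#

In D# minor, the first degree is D#, and the diatonic chord built there is a minor seventh chord.
Stacking thirds from D# gives D#-F#-A#-C#.
The figured bass 43 indicates second inversion, placing the fifth (A#) in the bass: A#-C#-D#-F#.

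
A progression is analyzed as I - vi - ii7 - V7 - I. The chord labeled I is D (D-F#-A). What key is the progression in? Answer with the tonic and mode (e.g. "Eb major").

D major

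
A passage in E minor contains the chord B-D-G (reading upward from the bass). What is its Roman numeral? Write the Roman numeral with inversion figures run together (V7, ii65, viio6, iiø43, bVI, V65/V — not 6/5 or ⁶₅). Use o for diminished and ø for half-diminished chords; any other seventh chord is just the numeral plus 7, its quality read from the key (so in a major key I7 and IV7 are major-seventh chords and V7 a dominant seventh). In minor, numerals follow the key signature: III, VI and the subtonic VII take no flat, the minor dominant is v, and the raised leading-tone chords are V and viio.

Stacked in thirds the chord is G-B-D: a major triad on G.
In E minor, G is the mediant; the diatonic major triad there is III.
With B in the bass the chord is in first inversion, so the figured bass is 6.

III6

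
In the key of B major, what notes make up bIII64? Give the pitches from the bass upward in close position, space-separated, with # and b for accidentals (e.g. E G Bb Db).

bIII64 is a major triad on the lowered third degree, borrowed from the parallel minor. In B major that root is D.
So the chord is D-F#-A.
The figured bass 64 indicates second inversion, placing the fifth (A) in the bass: A-D-F#.

A D F#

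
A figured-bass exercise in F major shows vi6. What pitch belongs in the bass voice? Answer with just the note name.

F

vi in F major has root D; the chord is D-F-A.
The figure 6 means first inversion — the third is in the bass.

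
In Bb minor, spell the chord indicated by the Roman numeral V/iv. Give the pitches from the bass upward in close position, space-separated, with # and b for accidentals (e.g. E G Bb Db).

Bb D F

V/iv is a secondary dominant — the dominant triad of iv. iv in Bb minor is Eb, so the applied chord's root is Bb, a perfect fifth above.
Building a major triad on Bb gives Bb-D-F.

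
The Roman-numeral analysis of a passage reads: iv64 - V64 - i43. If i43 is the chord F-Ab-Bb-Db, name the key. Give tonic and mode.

The chord Bbm7/F is a minor seventh chord rooted on Bb; its label is i43.
If Bb is scale degree 1 and the mode makes that degree carry a minor seventh chord, the tonic is Bb and the mode is minor.

Bb minor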